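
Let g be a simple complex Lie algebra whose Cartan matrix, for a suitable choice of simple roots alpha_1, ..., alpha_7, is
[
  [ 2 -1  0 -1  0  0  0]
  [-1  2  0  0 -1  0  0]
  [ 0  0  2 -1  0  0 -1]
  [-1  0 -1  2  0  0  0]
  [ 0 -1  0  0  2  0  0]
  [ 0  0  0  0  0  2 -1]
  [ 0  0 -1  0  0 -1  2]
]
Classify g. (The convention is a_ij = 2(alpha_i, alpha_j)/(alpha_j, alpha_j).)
A_7 (sl(8))

The matrix has rank 7 with 2's on the diagonal. Reading the off-diagonal entries as Dynkin edges (a single edge where a_ij = a_ji = -1; a double or triple edge where a_ij * a_ji = 2 or 3), the diagram is a chain of 7 nodes with single edges (A_7). One simple-root ordering that puts it in standard form is (alpha_5, alpha_2, alpha_1, alpha_4, alpha_3, alpha_7, alpha_6). So the algebra is type A_7, i.e. sl(8).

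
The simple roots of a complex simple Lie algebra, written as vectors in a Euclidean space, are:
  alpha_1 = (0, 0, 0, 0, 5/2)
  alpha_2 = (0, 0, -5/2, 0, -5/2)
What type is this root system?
type B_2

Compute the Cartan integers a_ij = 2(alpha_i, alpha_j)/(alpha_j, alpha_j); the resulting 2x2 Cartan matrix is
[[2, -1], [-2, 2]].
The roots have two lengths (squared-length ratio 2:1); the short ones are alpha_{1}. The associated Dynkin diagram is a chain of 2 nodes with a double edge at one end; the terminal node there is the unique short simple root (B_2), so the type is B_2 (the algebra so(5)).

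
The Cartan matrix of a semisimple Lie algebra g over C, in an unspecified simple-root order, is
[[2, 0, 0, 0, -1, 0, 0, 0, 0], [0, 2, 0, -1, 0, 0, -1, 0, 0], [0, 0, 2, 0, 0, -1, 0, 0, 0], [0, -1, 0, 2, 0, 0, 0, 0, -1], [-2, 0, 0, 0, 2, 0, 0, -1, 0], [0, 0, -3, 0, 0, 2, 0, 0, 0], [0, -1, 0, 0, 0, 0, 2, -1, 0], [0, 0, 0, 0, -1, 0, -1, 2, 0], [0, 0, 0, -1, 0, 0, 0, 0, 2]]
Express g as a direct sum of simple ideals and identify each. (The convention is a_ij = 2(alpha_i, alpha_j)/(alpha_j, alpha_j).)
The diagram associated to this matrix has two connected components: the simple roots {alpha_1, alpha_2, alpha_4, alpha_5, alpha_7, alpha_8, alpha_9} form a chain of 7 nodes with a double edge at one end; the terminal node there is the unique short simple root (B_7), and {alpha_3, alpha_6} form two nodes joined by a triple edge (G_2). A semisimple Lie algebra decomposes uniquely as the direct sum of simple ideals, one per connected component of its Dynkin diagram, so g ≅ B_7 ⊕ G_2 (dimension 105 + 14 = 119).

type B_7 + type G_2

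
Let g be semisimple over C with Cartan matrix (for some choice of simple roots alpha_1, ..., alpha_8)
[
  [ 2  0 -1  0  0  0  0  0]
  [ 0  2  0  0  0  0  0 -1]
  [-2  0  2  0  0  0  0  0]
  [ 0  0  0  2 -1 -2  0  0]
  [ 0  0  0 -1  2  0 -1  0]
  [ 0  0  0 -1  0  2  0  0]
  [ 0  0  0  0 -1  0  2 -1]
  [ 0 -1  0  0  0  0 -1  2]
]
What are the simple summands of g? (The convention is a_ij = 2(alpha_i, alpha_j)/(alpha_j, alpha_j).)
The diagram associated to this matrix has two connected components: the simple roots {alpha_1, alpha_3} form a chain of 2 nodes with a double edge at one end; the terminal node there is the unique short simple root (B_2), and {alpha_2, alpha_4, alpha_5, alpha_6, alpha_7, alpha_8} form a chain of 6 nodes with a double edge at one end; the terminal node there is the unique short simple root (B_6). A semisimple Lie algebra decomposes uniquely as the direct sum of simple ideals, one per connected component of its Dynkin diagram, so g ≅ B_2 ⊕ B_6 (dimension 10 + 78 = 88).

B_2 ⊕ B_6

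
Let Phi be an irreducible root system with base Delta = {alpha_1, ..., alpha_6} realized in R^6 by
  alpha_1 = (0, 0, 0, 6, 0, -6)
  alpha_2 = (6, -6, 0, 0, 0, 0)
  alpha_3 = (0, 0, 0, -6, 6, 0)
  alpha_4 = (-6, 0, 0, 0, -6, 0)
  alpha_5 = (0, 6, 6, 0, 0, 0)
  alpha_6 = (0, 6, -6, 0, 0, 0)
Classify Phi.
D_6

Compute the Cartan integers a_ij = 2(alpha_i, alpha_j)/(alpha_j, alpha_j); the resulting 6x6 Cartan matrix is
[[2, 0, -1, 0, 0, 0], [0, 2, 0, -1, -1, -1], [-1, 0, 2, -1, 0, 0], [0, -1, -1, 2, 0, 0], [0, -1, 0, 0, 2, 0], [0, -1, 0, 0, 0, 2]].
All simple roots have the same length, so the diagram is simply laced. The associated Dynkin diagram is a chain of 4 nodes with a fork of two nodes at one end (D_6), so the type is D_6 (the algebra so(12)).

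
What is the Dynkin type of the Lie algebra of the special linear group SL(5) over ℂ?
type A_4

This is sl(5), which has dimension 5^2 - 1 = 24 and rank 5 - 1 = 4 (a Cartan subalgebra is the diagonal traceless matrices). In the classification of classical Lie algebras, the special linear algebra sl(n+1) has type A_n; here n = 4, so the Dynkin diagram is a chain of 4 nodes with single edges (A_4). Hence the type is A_4.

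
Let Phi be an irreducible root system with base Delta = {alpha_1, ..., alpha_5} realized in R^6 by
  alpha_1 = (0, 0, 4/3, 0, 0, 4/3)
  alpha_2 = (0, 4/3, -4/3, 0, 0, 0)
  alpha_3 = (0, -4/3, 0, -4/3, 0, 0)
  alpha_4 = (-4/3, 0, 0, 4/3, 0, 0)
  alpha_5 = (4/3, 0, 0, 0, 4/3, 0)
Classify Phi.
Compute the Cartan integers a_ij = 2(alpha_i, alpha_j)/(alpha_j, alpha_j); the resulting 5x5 Cartan matrix is
[[2, -1, 0, 0, 0], [-1, 2, -1, 0, 0], [0, -1, 2, -1, 0], [0, 0, -1, 2, -1], [0, 0, 0, -1, 2]].
All simple roots have the same length, so the diagram is simply laced. The associated Dynkin diagram is a chain of 5 nodes with single edges (A_5), so the type is A_5 (the algebra sl(6)).

type A_5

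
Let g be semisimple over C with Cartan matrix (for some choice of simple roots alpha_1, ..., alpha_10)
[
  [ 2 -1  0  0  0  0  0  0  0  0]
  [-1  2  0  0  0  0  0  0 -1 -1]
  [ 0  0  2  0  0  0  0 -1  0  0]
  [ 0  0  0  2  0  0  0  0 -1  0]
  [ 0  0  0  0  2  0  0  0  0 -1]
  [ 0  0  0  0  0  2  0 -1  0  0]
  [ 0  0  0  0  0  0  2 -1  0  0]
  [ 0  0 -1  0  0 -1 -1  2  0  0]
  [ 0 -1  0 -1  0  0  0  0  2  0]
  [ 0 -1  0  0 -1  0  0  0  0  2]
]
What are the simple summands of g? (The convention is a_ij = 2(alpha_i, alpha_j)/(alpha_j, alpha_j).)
D_4 (so(8)) ⊕ E_6

The diagram associated to this matrix has two connected components: the simple roots {alpha_3, alpha_6, alpha_7, alpha_8} form a chain of 2 nodes with a fork of two nodes at one end (D_4), and {alpha_1, alpha_2, alpha_4, alpha_5, alpha_9, alpha_10} form a chain of 5 nodes with one extra node attached to the third node from one end (E_6). A semisimple Lie algebra decomposes uniquely as the direct sum of simple ideals, one per connected component of its Dynkin diagram, so g ≅ D_4 ⊕ E_6 (dimension 28 + 78 = 106).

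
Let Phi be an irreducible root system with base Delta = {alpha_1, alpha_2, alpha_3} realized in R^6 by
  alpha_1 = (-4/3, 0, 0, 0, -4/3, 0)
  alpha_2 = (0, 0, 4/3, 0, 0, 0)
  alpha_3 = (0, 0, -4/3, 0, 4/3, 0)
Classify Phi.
Compute the Cartan integers a_ij = 2(alpha_i, alpha_j)/(alpha_j, alpha_j); the resulting 3x3 Cartan matrix is
[[2, 0, -1], [0, 2, -1], [-1, -2, 2]].
The roots have two lengths (squared-length ratio 2:1); the short ones are alpha_{2}. The associated Dynkin diagram is a chain of 3 nodes with a double edge at one end; the terminal node there is the unique short simple root (B_3), so the type is B_3 (the algebra so(7)).

B_3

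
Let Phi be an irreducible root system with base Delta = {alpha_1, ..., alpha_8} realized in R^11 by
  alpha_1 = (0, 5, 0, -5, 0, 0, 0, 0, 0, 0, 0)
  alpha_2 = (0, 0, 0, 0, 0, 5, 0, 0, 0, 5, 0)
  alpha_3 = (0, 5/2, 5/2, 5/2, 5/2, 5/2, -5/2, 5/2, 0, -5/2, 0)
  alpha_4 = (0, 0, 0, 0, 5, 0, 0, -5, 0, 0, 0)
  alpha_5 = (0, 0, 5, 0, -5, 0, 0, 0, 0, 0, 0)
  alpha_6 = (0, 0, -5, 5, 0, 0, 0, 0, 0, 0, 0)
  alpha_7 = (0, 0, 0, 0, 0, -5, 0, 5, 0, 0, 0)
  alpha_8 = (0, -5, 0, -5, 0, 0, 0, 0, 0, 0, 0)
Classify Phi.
E_8

Compute the Cartan integers a_ij = 2(alpha_i, alpha_j)/(alpha_j, alpha_j); the resulting 8x8 Cartan matrix is
[[2, 0, 0, 0, 0, -1, 0, 0], [0, 2, 0, 0, 0, 0, -1, 0], [0, 0, 2, 0, 0, 0, 0, -1], [0, 0, 0, 2, -1, 0, -1, 0], [0, 0, 0, -1, 2, -1, 0, 0], [-1, 0, 0, 0, -1, 2, 0, -1], [0, -1, 0, -1, 0, 0, 2, 0], [0, 0, -1, 0, 0, -1, 0, 2]].
All simple roots have the same length, so the diagram is simply laced. The associated Dynkin diagram is a chain of 7 nodes with one extra node attached to the third node from one end (E_8), so the type is E_8.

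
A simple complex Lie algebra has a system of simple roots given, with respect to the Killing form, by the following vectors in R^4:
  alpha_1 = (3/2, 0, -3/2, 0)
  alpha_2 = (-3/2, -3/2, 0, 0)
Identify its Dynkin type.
A_2 (sl(3))

Compute the Cartan integers a_ij = 2(alpha_i, alpha_j)/(alpha_j, alpha_j); the resulting 2x2 Cartan matrix is
[[2, -1], [-1, 2]].
All simple roots have the same length, so the diagram is simply laced. The associated Dynkin diagram is a chain of 2 nodes with single edges (A_2), so the type is A_2 (the algebra sl(3)).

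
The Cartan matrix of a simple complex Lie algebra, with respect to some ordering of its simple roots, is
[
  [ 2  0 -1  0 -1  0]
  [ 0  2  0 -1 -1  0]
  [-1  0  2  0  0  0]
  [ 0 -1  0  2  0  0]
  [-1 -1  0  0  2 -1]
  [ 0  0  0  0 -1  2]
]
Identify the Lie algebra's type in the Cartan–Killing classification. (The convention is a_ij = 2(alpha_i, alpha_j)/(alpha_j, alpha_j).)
E_6

The matrix has rank 6 with 2's on the diagonal. Reading the off-diagonal entries as Dynkin edges (a single edge where a_ij = a_ji = -1; a double or triple edge where a_ij * a_ji = 2 or 3), the diagram is a chain of 5 nodes with one extra node attached to the third node from one end (E_6). One simple-root ordering that puts it in standard form is (alpha_3, alpha_6, alpha_1, alpha_5, alpha_2, alpha_4). So the algebra is type E_6.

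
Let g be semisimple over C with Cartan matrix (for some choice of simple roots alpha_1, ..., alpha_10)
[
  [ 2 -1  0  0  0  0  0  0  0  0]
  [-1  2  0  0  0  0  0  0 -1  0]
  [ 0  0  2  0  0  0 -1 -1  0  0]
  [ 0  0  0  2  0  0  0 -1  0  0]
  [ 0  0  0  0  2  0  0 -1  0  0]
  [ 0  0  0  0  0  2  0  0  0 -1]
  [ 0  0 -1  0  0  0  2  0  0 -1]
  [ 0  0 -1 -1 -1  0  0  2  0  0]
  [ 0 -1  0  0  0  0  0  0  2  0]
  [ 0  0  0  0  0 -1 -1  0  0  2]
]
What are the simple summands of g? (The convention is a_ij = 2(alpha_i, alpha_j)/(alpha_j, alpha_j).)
The diagram associated to this matrix has two connected components: the simple roots {alpha_1, alpha_2, alpha_9} form a chain of 3 nodes with single edges (A_3), and {alpha_3, alpha_4, alpha_5, alpha_6, alpha_7, alpha_8, alpha_10} form a chain of 5 nodes with a fork of two nodes at one end (D_7). A semisimple Lie algebra decomposes uniquely as the direct sum of simple ideals, one per connected component of its Dynkin diagram, so g ≅ A_3 ⊕ D_7 (dimension 15 + 91 = 106).

A_3 + D_7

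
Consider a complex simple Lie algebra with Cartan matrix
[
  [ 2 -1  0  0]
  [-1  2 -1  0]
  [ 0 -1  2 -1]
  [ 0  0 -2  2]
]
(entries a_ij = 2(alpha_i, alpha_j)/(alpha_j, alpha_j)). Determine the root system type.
C_4

The matrix has rank 4 with 2's on the diagonal. Reading the off-diagonal entries as Dynkin edges (a single edge where a_ij = a_ji = -1; a double or triple edge where a_ij * a_ji = 2 or 3), the diagram is a chain of 4 nodes with a double edge at one end; the terminal node there is the unique long simple root (C_4). One simple-root ordering that puts it in standard form is (alpha_1, alpha_2, alpha_3, alpha_4). So the algebra is type C_4, i.e. sp(8).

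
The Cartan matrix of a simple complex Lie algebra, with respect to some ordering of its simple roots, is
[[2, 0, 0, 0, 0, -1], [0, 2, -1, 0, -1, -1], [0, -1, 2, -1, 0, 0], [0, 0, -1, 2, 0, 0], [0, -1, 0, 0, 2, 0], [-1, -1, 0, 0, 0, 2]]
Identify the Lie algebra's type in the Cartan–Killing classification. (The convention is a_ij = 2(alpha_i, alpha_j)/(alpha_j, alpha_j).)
The matrix has rank 6 with 2's on the diagonal. Reading the off-diagonal entries as Dynkin edges (a single edge where a_ij = a_ji = -1; a double or triple edge where a_ij * a_ji = 2 or 3), the diagram is a chain of 5 nodes with one extra node attached to the third node from one end (E_6). One simple-root ordering that puts it in standard form is (alpha_1, alpha_5, alpha_6, alpha_2, alpha_3, alpha_4). So the algebra is type E_6.

E_6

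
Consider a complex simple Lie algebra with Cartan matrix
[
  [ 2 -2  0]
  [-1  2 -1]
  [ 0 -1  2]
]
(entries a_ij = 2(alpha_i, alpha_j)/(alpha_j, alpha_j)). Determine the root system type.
The matrix has rank 3 with 2's on the diagonal. Reading the off-diagonal entries as Dynkin edges (a single edge where a_ij = a_ji = -1; a double or triple edge where a_ij * a_ji = 2 or 3), the diagram is a chain of 3 nodes with a double edge at one end; the terminal node there is the unique long simple root (C_3). One simple-root ordering that puts it in standard form is (alpha_3, alpha_2, alpha_1). So the algebra is type C_3, i.e. sp(6).

C3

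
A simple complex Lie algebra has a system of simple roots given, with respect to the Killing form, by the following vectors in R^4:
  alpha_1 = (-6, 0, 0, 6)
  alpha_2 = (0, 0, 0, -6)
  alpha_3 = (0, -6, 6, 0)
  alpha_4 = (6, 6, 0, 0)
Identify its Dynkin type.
Compute the Cartan integers a_ij = 2(alpha_i, alpha_j)/(alpha_j, alpha_j); the resulting 4x4 Cartan matrix is
[[2, -2, 0, -1], [-1, 2, 0, 0], [0, 0, 2, -1], [-1, 0, -1, 2]].
The roots have two lengths (squared-length ratio 2:1); the short ones are alpha_{2}. The associated Dynkin diagram is a chain of 4 nodes with a double edge at one end; the terminal node there is the unique short simple root (B_4), so the type is B_4 (the algebra so(9)).

B_4 (so(9))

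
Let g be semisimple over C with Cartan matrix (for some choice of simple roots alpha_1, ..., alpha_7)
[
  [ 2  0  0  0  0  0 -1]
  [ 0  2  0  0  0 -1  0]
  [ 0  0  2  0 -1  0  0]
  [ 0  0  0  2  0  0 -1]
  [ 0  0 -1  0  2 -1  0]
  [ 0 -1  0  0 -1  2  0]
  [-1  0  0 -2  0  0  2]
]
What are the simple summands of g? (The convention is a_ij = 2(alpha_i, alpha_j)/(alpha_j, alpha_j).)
A_4 + B_3

The diagram associated to this matrix has two connected components: the simple roots {alpha_2, alpha_3, alpha_5, alpha_6} form a chain of 4 nodes with single edges (A_4), and {alpha_1, alpha_4, alpha_7} form a chain of 3 nodes with a double edge at one end; the terminal node there is the unique short simple root (B_3). A semisimple Lie algebra decomposes uniquely as the direct sum of simple ideals, one per connected component of its Dynkin diagram, so g ≅ A_4 ⊕ B_3 (dimension 24 + 21 = 45).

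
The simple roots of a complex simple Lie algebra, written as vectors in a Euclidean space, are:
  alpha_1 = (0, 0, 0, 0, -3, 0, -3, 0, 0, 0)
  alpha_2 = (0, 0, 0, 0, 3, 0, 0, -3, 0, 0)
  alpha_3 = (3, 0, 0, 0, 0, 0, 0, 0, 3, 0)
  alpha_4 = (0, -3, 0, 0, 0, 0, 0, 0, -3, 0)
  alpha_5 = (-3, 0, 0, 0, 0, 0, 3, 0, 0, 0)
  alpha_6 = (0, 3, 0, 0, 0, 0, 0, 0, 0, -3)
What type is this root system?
A_6

Compute the Cartan integers a_ij = 2(alpha_i, alpha_j)/(alpha_j, alpha_j); the resulting 6x6 Cartan matrix is
[[2, -1, 0, 0, -1, 0], [-1, 2, 0, 0, 0, 0], [0, 0, 2, -1, -1, 0], [0, 0, -1, 2, 0, -1], [-1, 0, -1, 0, 2, 0], [0, 0, 0, -1, 0, 2]].
All simple roots have the same length, so the diagram is simply laced. The associated Dynkin diagram is a chain of 6 nodes with single edges (A_6), so the type is A_6 (the algebra sl(7)).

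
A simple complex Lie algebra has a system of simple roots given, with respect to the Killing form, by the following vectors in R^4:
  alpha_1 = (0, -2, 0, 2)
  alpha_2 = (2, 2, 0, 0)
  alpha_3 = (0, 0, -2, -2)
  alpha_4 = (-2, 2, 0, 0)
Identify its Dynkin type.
D_4

Compute the Cartan integers a_ij = 2(alpha_i, alpha_j)/(alpha_j, alpha_j); the resulting 4x4 Cartan matrix is
[[2, -1, -1, -1], [-1, 2, 0, 0], [-1, 0, 2, 0], [-1, 0, 0, 2]].
All simple roots have the same length, so the diagram is simply laced. The associated Dynkin diagram is a chain of 2 nodes with a fork of two nodes at one end (D_4), so the type is D_4 (the algebra so(8)).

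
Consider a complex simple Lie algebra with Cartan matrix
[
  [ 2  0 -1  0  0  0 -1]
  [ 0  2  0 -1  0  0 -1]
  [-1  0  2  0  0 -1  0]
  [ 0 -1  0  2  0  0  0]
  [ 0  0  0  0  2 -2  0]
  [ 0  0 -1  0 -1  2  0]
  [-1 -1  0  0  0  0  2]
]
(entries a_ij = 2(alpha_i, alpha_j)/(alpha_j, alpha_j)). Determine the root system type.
C7

The matrix has rank 7 with 2's on the diagonal. Reading the off-diagonal entries as Dynkin edges (a single edge where a_ij = a_ji = -1; a double or triple edge where a_ij * a_ji = 2 or 3), the diagram is a chain of 7 nodes with a double edge at one end; the terminal node there is the unique long simple root (C_7). One simple-root ordering that puts it in standard form is (alpha_4, alpha_2, alpha_7, alpha_1, alpha_3, alpha_6, alpha_5). So the algebra is type C_7, i.e. sp(14).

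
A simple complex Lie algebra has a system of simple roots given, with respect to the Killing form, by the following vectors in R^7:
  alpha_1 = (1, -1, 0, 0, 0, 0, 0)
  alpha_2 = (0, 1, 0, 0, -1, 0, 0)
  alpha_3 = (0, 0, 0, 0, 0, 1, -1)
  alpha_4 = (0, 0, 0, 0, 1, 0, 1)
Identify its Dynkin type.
Compute the Cartan integers a_ij = 2(alpha_i, alpha_j)/(alpha_j, alpha_j); the resulting 4x4 Cartan matrix is
[[2, -1, 0, 0], [-1, 2, 0, -1], [0, 0, 2, -1], [0, -1, -1, 2]].
All simple roots have the same length, so the diagram is simply laced. The associated Dynkin diagram is a chain of 4 nodes with single edges (A_4), so the type is A_4 (the algebra sl(5)).

type A_4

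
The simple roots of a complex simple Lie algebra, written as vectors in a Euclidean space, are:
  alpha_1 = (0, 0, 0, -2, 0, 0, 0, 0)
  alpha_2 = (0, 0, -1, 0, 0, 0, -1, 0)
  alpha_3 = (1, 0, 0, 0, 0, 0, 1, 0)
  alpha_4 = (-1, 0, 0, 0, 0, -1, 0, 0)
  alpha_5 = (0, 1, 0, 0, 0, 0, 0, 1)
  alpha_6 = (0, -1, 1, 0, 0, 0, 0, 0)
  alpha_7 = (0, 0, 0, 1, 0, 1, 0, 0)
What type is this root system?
C7

Compute the Cartan integers a_ij = 2(alpha_i, alpha_j)/(alpha_j, alpha_j); the resulting 7x7 Cartan matrix is
[[2, 0, 0, 0, 0, 0, -2], [0, 2, -1, 0, 0, -1, 0], [0, -1, 2, -1, 0, 0, 0], [0, 0, -1, 2, 0, 0, -1], [0, 0, 0, 0, 2, -1, 0], [0, -1, 0, 0, -1, 2, 0], [-1, 0, 0, -1, 0, 0, 2]].
The roots have two lengths (squared-length ratio 2:1); the short ones are alpha_{2,3,4,5,6,7}. The associated Dynkin diagram is a chain of 7 nodes with a double edge at one end; the terminal node there is the unique long simple root (C_7), so the type is C_7 (the algebra sp(14)).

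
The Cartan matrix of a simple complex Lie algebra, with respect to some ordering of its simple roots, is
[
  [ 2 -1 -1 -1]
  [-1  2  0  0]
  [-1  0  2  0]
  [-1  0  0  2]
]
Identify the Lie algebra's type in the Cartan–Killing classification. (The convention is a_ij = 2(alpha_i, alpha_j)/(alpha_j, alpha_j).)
D_4

The matrix has rank 4 with 2's on the diagonal. Reading the off-diagonal entries as Dynkin edges (a single edge where a_ij = a_ji = -1; a double or triple edge where a_ij * a_ji = 2 or 3), the diagram is a chain of 2 nodes with a fork of two nodes at one end (D_4). One simple-root ordering that puts it in standard form is (alpha_2, alpha_1, alpha_3, alpha_4). So the algebra is type D_4, i.e. so(8).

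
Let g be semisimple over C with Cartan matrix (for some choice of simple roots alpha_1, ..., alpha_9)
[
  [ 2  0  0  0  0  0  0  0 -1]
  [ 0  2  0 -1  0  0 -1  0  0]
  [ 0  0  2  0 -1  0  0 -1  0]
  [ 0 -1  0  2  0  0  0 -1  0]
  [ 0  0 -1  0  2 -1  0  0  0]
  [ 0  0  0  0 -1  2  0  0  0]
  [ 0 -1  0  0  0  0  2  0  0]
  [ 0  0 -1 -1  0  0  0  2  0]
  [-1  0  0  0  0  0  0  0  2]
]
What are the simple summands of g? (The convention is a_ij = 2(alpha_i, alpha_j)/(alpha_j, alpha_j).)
A_2 (sl(3)) + A_7 (sl(8))

The diagram associated to this matrix has two connected components: the simple roots {alpha_1, alpha_9} form a chain of 2 nodes with single edges (A_2), and {alpha_2, alpha_3, alpha_4, alpha_5, alpha_6, alpha_7, alpha_8} form a chain of 7 nodes with single edges (A_7). A semisimple Lie algebra decomposes uniquely as the direct sum of simple ideals, one per connected component of its Dynkin diagram, so g ≅ A_2 ⊕ A_7 (dimension 8 + 63 = 71).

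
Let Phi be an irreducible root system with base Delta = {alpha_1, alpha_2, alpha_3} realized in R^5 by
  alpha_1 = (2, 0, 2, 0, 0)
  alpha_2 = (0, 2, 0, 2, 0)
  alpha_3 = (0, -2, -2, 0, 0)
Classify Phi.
A_3

Compute the Cartan integers a_ij = 2(alpha_i, alpha_j)/(alpha_j, alpha_j); the resulting 3x3 Cartan matrix is
[[2, 0, -1], [0, 2, -1], [-1, -1, 2]].
All simple roots have the same length, so the diagram is simply laced. The associated Dynkin diagram is a chain of 3 nodes with single edges (A_3), so the type is A_3 (the algebra sl(4)).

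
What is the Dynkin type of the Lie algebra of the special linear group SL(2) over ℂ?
A1

This is sl(2), which has dimension 2^2 - 1 = 3 and rank 2 - 1 = 1 (a Cartan subalgebra is the diagonal traceless matrices). In the classification of classical Lie algebras, the special linear algebra sl(n+1) has type A_n; here n = 1, so the Dynkin diagram is a chain of 1 nodes with single edges (A_1). Hence the type is A_1.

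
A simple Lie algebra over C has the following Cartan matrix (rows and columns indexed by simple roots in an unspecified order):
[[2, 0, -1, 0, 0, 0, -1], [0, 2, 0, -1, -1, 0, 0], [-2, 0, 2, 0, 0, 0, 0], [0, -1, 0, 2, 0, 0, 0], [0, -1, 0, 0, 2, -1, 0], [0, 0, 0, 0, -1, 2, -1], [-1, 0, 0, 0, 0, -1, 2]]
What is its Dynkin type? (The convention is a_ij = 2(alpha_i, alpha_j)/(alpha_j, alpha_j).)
The matrix has rank 7 with 2's on the diagonal. Reading the off-diagonal entries as Dynkin edges (a single edge where a_ij = a_ji = -1; a double or triple edge where a_ij * a_ji = 2 or 3), the diagram is a chain of 7 nodes with a double edge at one end; the terminal node there is the unique long simple root (C_7). One simple-root ordering that puts it in standard form is (alpha_4, alpha_2, alpha_5, alpha_6, alpha_7, alpha_1, alpha_3). So the algebra is type C_7, i.e. sp(14).

C_7 (sp(14))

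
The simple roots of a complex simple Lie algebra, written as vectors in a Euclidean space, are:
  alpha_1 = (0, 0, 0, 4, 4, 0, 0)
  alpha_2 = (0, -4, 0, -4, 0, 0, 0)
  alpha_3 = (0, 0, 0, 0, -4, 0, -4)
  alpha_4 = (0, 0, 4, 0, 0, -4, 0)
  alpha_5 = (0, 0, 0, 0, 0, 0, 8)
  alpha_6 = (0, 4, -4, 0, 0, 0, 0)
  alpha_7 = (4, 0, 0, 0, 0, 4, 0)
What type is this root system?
C_7 (sp(14))

Compute the Cartan integers a_ij = 2(alpha_i, alpha_j)/(alpha_j, alpha_j); the resulting 7x7 Cartan matrix is
[[2, -1, -1, 0, 0, 0, 0], [-1, 2, 0, 0, 0, -1, 0], [-1, 0, 2, 0, -1, 0, 0], [0, 0, 0, 2, 0, -1, -1], [0, 0, -2, 0, 2, 0, 0], [0, -1, 0, -1, 0, 2, 0], [0, 0, 0, -1, 0, 0, 2]].
The roots have two lengths (squared-length ratio 2:1); the short ones are alpha_{1,2,3,4,6,7}. The associated Dynkin diagram is a chain of 7 nodes with a double edge at one end; the terminal node there is the unique long simple root (C_7), so the type is C_7 (the algebra sp(14)).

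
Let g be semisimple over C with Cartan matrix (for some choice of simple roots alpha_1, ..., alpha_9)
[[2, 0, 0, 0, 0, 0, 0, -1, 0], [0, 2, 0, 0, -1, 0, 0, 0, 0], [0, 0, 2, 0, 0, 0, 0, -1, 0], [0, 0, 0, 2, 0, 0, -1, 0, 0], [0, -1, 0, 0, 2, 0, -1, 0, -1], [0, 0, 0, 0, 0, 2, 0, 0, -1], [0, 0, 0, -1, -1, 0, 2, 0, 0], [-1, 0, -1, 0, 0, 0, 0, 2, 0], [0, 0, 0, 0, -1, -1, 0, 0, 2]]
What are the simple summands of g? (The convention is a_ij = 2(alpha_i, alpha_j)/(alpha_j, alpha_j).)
A_3 ⊕ E_6

The diagram associated to this matrix has two connected components: the simple roots {alpha_1, alpha_3, alpha_8} form a chain of 3 nodes with single edges (A_3), and {alpha_2, alpha_4, alpha_5, alpha_6, alpha_7, alpha_9} form a chain of 5 nodes with one extra node attached to the third node from one end (E_6). A semisimple Lie algebra decomposes uniquely as the direct sum of simple ideals, one per connected component of its Dynkin diagram, so g ≅ A_3 ⊕ E_6 (dimension 15 + 78 = 93).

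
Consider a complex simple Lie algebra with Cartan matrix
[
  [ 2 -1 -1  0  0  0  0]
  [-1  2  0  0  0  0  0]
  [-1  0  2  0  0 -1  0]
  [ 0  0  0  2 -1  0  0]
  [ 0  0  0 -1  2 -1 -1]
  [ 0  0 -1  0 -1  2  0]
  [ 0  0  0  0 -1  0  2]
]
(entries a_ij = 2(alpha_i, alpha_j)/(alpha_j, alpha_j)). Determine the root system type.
type D_7

The matrix has rank 7 with 2's on the diagonal. Reading the off-diagonal entries as Dynkin edges (a single edge where a_ij = a_ji = -1; a double or triple edge where a_ij * a_ji = 2 or 3), the diagram is a chain of 5 nodes with a fork of two nodes at one end (D_7). One simple-root ordering that puts it in standard form is (alpha_2, alpha_1, alpha_3, alpha_6, alpha_5, alpha_4, alpha_7). So the algebra is type D_7, i.e. so(14).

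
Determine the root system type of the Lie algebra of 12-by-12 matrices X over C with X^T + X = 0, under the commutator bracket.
D_6 (so(12))

This is so(12) with 12 even, which has dimension 12(12-1)/2 = 66 and rank 12/2 = 6. In the classification of classical Lie algebras, the orthogonal algebra so(2n) in an even number of variables has type D_n; here n = 6, so the Dynkin diagram is a chain of 4 nodes with a fork of two nodes at one end (D_6). Hence the type is D_6.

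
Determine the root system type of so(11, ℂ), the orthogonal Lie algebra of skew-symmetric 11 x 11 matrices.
This is so(11) with 11 odd, which has dimension 11(11-1)/2 = 55 and rank (11-1)/2 = 5. In the classification of classical Lie algebras, the orthogonal algebra so(2n+1) in an odd number of variables has type B_n; here n = 5, so the Dynkin diagram is a chain of 5 nodes with a double edge at one end; the terminal node there is the unique short simple root (B_5). Hence the type is B_5.

B5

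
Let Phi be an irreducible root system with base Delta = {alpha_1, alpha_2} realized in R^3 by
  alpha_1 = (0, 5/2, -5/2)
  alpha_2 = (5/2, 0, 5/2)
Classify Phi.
Compute the Cartan integers a_ij = 2(alpha_i, alpha_j)/(alpha_j, alpha_j); the resulting 2x2 Cartan matrix is
[[2, -1], [-1, 2]].
All simple roots have the same length, so the diagram is simply laced. The associated Dynkin diagram is a chain of 2 nodes with single edges (A_2), so the type is A_2 (the algebra sl(3)).

A2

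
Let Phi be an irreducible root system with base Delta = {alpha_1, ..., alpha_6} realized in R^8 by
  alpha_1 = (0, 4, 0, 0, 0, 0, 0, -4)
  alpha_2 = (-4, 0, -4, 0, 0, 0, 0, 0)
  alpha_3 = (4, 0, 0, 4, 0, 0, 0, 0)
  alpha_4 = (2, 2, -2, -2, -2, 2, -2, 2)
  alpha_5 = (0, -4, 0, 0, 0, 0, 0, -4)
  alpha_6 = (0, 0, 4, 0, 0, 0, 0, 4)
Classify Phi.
Compute the Cartan integers a_ij = 2(alpha_i, alpha_j)/(alpha_j, alpha_j); the resulting 6x6 Cartan matrix is
[[2, 0, 0, 0, 0, -1], [0, 2, -1, 0, 0, -1], [0, -1, 2, 0, 0, 0], [0, 0, 0, 2, -1, 0], [0, 0, 0, -1, 2, -1], [-1, -1, 0, 0, -1, 2]].
All simple roots have the same length, so the diagram is simply laced. The associated Dynkin diagram is a chain of 5 nodes with one extra node attached to the third node from one end (E_6), so the type is E_6.

E6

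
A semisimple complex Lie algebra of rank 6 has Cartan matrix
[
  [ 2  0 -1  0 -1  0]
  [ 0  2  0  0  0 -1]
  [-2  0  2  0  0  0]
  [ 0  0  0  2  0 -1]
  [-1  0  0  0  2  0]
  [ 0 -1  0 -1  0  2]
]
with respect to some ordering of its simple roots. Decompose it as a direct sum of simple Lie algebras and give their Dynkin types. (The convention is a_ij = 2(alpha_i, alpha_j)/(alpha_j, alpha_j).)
A3 + C3

The diagram associated to this matrix has two connected components: the simple roots {alpha_2, alpha_4, alpha_6} form a chain of 3 nodes with single edges (A_3), and {alpha_1, alpha_3, alpha_5} form a chain of 3 nodes with a double edge at one end; the terminal node there is the unique long simple root (C_3). A semisimple Lie algebra decomposes uniquely as the direct sum of simple ideals, one per connected component of its Dynkin diagram, so g ≅ A_3 ⊕ C_3 (dimension 15 + 21 = 36).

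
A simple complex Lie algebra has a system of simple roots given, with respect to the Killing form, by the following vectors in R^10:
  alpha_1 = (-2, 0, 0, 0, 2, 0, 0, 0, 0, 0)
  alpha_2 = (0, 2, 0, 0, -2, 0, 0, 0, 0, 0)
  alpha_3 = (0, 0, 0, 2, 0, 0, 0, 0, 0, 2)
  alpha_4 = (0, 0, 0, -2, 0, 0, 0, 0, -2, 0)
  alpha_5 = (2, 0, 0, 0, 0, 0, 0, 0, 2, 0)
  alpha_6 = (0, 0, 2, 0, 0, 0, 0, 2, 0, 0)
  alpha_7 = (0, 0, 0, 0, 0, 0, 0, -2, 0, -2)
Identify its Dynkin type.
Compute the Cartan integers a_ij = 2(alpha_i, alpha_j)/(alpha_j, alpha_j); the resulting 7x7 Cartan matrix is
[[2, -1, 0, 0, -1, 0, 0], [-1, 2, 0, 0, 0, 0, 0], [0, 0, 2, -1, 0, 0, -1], [0, 0, -1, 2, -1, 0, 0], [-1, 0, 0, -1, 2, 0, 0], [0, 0, 0, 0, 0, 2, -1], [0, 0, -1, 0, 0, -1, 2]].
All simple roots have the same length, so the diagram is simply laced. The associated Dynkin diagram is a chain of 7 nodes with single edges (A_7), so the type is A_7 (the algebra sl(8)).

A_7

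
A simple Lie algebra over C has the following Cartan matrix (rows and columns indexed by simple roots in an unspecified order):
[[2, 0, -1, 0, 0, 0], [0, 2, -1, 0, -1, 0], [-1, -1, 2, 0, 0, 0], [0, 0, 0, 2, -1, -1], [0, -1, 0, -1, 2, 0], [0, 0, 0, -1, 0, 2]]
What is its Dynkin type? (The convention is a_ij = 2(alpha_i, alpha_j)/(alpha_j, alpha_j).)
The matrix has rank 6 with 2's on the diagonal. Reading the off-diagonal entries as Dynkin edges (a single edge where a_ij = a_ji = -1; a double or triple edge where a_ij * a_ji = 2 or 3), the diagram is a chain of 6 nodes with single edges (A_6). One simple-root ordering that puts it in standard form is (alpha_6, alpha_4, alpha_5, alpha_2, alpha_3, alpha_1). So the algebra is type A_6, i.e. sl(7).

A_6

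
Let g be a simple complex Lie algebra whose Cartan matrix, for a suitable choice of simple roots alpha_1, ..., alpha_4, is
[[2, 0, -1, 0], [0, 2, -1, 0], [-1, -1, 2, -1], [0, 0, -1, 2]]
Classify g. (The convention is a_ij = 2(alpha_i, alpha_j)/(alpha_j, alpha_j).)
The matrix has rank 4 with 2's on the diagonal. Reading the off-diagonal entries as Dynkin edges (a single edge where a_ij = a_ji = -1; a double or triple edge where a_ij * a_ji = 2 or 3), the diagram is a chain of 2 nodes with a fork of two nodes at one end (D_4). One simple-root ordering that puts it in standard form is (alpha_2, alpha_3, alpha_4, alpha_1). So the algebra is type D_4, i.e. so(8).

type D_4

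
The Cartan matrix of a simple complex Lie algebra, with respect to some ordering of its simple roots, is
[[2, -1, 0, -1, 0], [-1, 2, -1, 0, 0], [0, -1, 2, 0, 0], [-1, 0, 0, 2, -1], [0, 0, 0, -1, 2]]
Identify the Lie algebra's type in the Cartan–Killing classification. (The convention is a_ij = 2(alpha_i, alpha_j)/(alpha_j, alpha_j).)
The matrix has rank 5 with 2's on the diagonal. Reading the off-diagonal entries as Dynkin edges (a single edge where a_ij = a_ji = -1; a double or triple edge where a_ij * a_ji = 2 or 3), the diagram is a chain of 5 nodes with single edges (A_5). One simple-root ordering that puts it in standard form is (alpha_5, alpha_4, alpha_1, alpha_2, alpha_3). So the algebra is type A_5, i.e. sl(6).

A_5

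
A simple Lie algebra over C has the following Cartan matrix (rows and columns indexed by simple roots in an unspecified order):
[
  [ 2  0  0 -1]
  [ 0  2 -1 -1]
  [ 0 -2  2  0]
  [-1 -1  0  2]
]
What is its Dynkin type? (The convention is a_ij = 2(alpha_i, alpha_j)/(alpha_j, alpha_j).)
The matrix has rank 4 with 2's on the diagonal. Reading the off-diagonal entries as Dynkin edges (a single edge where a_ij = a_ji = -1; a double or triple edge where a_ij * a_ji = 2 or 3), the diagram is a chain of 4 nodes with a double edge at one end; the terminal node there is the unique long simple root (C_4). One simple-root ordering that puts it in standard form is (alpha_1, alpha_4, alpha_2, alpha_3). So the algebra is type C_4, i.e. sp(8).

C_4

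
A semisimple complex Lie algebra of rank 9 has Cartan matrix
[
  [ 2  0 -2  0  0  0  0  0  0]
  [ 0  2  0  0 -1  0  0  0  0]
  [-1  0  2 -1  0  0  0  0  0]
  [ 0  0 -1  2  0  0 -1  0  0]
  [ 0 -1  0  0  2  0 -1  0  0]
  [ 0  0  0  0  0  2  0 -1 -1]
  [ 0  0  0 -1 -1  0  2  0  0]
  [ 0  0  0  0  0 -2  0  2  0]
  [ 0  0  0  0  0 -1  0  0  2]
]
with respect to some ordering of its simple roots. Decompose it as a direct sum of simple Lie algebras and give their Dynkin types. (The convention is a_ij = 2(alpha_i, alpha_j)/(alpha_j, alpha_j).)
The diagram associated to this matrix has two connected components: the simple roots {alpha_6, alpha_8, alpha_9} form a chain of 3 nodes with a double edge at one end; the terminal node there is the unique long simple root (C_3), and {alpha_1, alpha_2, alpha_3, alpha_4, alpha_5, alpha_7} form a chain of 6 nodes with a double edge at one end; the terminal node there is the unique long simple root (C_6). A semisimple Lie algebra decomposes uniquely as the direct sum of simple ideals, one per connected component of its Dynkin diagram, so g ≅ C_3 ⊕ C_6 (dimension 21 + 78 = 99).

C_3 (sp(6)) ⊕ C_6 (sp(12))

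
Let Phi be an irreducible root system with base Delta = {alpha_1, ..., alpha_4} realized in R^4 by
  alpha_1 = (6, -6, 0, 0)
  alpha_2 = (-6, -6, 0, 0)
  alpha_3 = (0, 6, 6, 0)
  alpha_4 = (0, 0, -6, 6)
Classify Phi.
Compute the Cartan integers a_ij = 2(alpha_i, alpha_j)/(alpha_j, alpha_j); the resulting 4x4 Cartan matrix is
[[2, 0, -1, 0], [0, 2, -1, 0], [-1, -1, 2, -1], [0, 0, -1, 2]].
All simple roots have the same length, so the diagram is simply laced. The associated Dynkin diagram is a chain of 2 nodes with a fork of two nodes at one end (D_4), so the type is D_4 (the algebra so(8)).

D4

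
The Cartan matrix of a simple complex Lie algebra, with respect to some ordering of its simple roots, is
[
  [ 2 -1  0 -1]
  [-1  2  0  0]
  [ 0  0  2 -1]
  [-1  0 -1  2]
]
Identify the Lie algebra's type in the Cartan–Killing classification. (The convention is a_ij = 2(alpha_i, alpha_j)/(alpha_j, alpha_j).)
The matrix has rank 4 with 2's on the diagonal. Reading the off-diagonal entries as Dynkin edges (a single edge where a_ij = a_ji = -1; a double or triple edge where a_ij * a_ji = 2 or 3), the diagram is a chain of 4 nodes with single edges (A_4). One simple-root ordering that puts it in standard form is (alpha_3, alpha_4, alpha_1, alpha_2). So the algebra is type A_4, i.e. sl(5).

A_4 (sl(5))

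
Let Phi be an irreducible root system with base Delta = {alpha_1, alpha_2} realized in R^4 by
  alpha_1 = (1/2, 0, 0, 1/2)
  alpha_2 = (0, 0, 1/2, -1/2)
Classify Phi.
Compute the Cartan integers a_ij = 2(alpha_i, alpha_j)/(alpha_j, alpha_j); the resulting 2x2 Cartan matrix is
[[2, -1], [-1, 2]].
All simple roots have the same length, so the diagram is simply laced. The associated Dynkin diagram is a chain of 2 nodes with single edges (A_2), so the type is A_2 (the algebra sl(3)).

type A_2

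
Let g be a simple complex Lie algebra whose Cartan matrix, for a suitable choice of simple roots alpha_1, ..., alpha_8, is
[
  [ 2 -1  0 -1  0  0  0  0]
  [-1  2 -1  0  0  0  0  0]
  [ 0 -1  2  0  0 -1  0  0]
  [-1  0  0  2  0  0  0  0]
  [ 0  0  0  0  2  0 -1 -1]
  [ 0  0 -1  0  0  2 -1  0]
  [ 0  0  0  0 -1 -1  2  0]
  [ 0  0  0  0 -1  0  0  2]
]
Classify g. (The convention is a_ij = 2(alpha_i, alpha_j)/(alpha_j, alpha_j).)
A_8 (sl(9))

The matrix has rank 8 with 2's on the diagonal. Reading the off-diagonal entries as Dynkin edges (a single edge where a_ij = a_ji = -1; a double or triple edge where a_ij * a_ji = 2 or 3), the diagram is a chain of 8 nodes with single edges (A_8). One simple-root ordering that puts it in standard form is (alpha_8, alpha_5, alpha_7, alpha_6, alpha_3, alpha_2, alpha_1, alpha_4). So the algebra is type A_8, i.e. sl(9).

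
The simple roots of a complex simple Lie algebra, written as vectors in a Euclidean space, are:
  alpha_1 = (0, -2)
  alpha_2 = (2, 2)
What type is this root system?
B2

Compute the Cartan integers a_ij = 2(alpha_i, alpha_j)/(alpha_j, alpha_j); the resulting 2x2 Cartan matrix is
[[2, -1], [-2, 2]].
The roots have two lengths (squared-length ratio 2:1); the short ones are alpha_{1}. The associated Dynkin diagram is a chain of 2 nodes with a double edge at one end; the terminal node there is the unique short simple root (B_2), so the type is B_2 (the algebra so(5)).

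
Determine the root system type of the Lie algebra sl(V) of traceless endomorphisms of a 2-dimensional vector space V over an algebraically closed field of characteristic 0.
This is sl(2), which has dimension 2^2 - 1 = 3 and rank 2 - 1 = 1 (a Cartan subalgebra is the diagonal traceless matrices). In the classification of classical Lie algebras, the special linear algebra sl(n+1) has type A_n; here n = 1, so the Dynkin diagram is a chain of 1 nodes with single edges (A_1). Hence the type is A_1.

type A_1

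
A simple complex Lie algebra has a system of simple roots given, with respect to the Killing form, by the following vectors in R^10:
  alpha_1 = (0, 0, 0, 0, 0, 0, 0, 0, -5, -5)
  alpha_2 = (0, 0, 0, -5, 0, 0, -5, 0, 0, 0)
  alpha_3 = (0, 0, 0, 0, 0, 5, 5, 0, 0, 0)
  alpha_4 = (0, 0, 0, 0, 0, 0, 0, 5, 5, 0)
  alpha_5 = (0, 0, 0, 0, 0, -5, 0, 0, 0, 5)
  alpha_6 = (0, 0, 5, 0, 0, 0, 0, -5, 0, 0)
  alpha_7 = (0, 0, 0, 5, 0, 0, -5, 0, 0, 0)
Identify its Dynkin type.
D7

Compute the Cartan integers a_ij = 2(alpha_i, alpha_j)/(alpha_j, alpha_j); the resulting 7x7 Cartan matrix is
[[2, 0, 0, -1, -1, 0, 0], [0, 2, -1, 0, 0, 0, 0], [0, -1, 2, 0, -1, 0, -1], [-1, 0, 0, 2, 0, -1, 0], [-1, 0, -1, 0, 2, 0, 0], [0, 0, 0, -1, 0, 2, 0], [0, 0, -1, 0, 0, 0, 2]].
All simple roots have the same length, so the diagram is simply laced. The associated Dynkin diagram is a chain of 5 nodes with a fork of two nodes at one end (D_7), so the type is D_7 (the algebra so(14)).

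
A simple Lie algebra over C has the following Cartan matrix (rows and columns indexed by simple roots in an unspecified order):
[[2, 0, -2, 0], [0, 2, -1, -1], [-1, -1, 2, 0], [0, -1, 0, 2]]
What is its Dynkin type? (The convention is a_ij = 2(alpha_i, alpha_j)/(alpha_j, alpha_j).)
The matrix has rank 4 with 2's on the diagonal. Reading the off-diagonal entries as Dynkin edges (a single edge where a_ij = a_ji = -1; a double or triple edge where a_ij * a_ji = 2 or 3), the diagram is a chain of 4 nodes with a double edge at one end; the terminal node there is the unique long simple root (C_4). One simple-root ordering that puts it in standard form is (alpha_4, alpha_2, alpha_3, alpha_1). So the algebra is type C_4, i.e. sp(8).

C4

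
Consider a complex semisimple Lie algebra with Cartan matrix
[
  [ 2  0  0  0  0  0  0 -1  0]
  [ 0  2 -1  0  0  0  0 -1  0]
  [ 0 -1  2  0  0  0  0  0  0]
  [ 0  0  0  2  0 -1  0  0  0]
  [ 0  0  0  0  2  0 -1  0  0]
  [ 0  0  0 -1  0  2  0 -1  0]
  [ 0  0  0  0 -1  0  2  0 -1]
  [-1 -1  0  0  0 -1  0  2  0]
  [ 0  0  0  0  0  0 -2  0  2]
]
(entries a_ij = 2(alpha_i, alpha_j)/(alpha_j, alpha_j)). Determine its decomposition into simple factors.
type C_3 ⊕ type E_6

The diagram associated to this matrix has two connected components: the simple roots {alpha_5, alpha_7, alpha_9} form a chain of 3 nodes with a double edge at one end; the terminal node there is the unique long simple root (C_3), and {alpha_1, alpha_2, alpha_3, alpha_4, alpha_6, alpha_8} form a chain of 5 nodes with one extra node attached to the third node from one end (E_6). A semisimple Lie algebra decomposes uniquely as the direct sum of simple ideals, one per connected component of its Dynkin diagram, so g ≅ C_3 ⊕ E_6 (dimension 21 + 78 = 99).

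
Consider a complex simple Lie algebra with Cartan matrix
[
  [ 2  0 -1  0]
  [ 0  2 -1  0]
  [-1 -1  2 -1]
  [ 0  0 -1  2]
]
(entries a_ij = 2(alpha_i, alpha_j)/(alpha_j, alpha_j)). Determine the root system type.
The matrix has rank 4 with 2's on the diagonal. Reading the off-diagonal entries as Dynkin edges (a single edge where a_ij = a_ji = -1; a double or triple edge where a_ij * a_ji = 2 or 3), the diagram is a chain of 2 nodes with a fork of two nodes at one end (D_4). One simple-root ordering that puts it in standard form is (alpha_2, alpha_3, alpha_4, alpha_1). So the algebra is type D_4, i.e. so(8).

D_4 (so(8))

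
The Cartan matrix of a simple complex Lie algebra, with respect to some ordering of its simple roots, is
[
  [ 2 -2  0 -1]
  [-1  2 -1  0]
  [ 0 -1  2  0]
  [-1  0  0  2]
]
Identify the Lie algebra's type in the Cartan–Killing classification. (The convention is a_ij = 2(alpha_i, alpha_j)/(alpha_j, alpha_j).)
type F_4

The matrix has rank 4 with 2's on the diagonal. Reading the off-diagonal entries as Dynkin edges (a single edge where a_ij = a_ji = -1; a double or triple edge where a_ij * a_ji = 2 or 3), the diagram is a chain of 4 nodes with a double edge between the middle two (F_4). One simple-root ordering that puts it in standard form is (alpha_4, alpha_1, alpha_2, alpha_3). So the algebra is type F_4.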